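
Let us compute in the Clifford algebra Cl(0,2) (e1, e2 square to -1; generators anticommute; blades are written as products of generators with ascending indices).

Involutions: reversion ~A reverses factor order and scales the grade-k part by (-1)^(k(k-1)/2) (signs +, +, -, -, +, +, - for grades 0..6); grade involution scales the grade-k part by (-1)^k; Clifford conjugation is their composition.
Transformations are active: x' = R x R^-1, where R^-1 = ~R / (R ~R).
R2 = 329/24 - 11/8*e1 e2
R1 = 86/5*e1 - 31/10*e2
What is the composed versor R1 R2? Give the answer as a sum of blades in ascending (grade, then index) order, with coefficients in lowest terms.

Distribute over the terms of R1 (each basis-blade product reordered to ascending indices, repeated generators contracted through their squares):
(86/5*e1) R2 = 14147/60*e1 + 473/20*e2
(-31/10*e2) R2 = 341/80*e1 - 10199/240*e2
Summing the partial products and collecting blades:
Answer: 57611/240*e1 - 4523/240*e2


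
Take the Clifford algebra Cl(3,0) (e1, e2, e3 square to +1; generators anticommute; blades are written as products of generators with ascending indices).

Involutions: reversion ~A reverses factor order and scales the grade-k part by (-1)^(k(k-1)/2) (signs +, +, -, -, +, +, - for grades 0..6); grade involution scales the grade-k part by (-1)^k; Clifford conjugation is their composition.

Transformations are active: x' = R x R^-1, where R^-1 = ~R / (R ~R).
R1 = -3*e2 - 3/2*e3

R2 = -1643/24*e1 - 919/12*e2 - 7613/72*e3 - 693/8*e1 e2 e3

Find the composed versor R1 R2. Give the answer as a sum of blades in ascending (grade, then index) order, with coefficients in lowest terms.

Distribute over the terms of R1 (each basis-blade product reordered to ascending indices, repeated generators contracted through their squares):
(-3*e2) R2 = 919/4 - 1643/8*e1 e2 - 2079/8*e1 e3 + 7613/24*e2 e3
(-3/2*e3) R2 = 7613/48 + 2079/16*e1 e2 - 1643/16*e1 e3 - 919/8*e2 e3
Summing the partial products and collecting blades:
Answer: 18641/48 - 1207/16*e1 e2 - 5801/16*e1 e3 + 607/3*e2 e3


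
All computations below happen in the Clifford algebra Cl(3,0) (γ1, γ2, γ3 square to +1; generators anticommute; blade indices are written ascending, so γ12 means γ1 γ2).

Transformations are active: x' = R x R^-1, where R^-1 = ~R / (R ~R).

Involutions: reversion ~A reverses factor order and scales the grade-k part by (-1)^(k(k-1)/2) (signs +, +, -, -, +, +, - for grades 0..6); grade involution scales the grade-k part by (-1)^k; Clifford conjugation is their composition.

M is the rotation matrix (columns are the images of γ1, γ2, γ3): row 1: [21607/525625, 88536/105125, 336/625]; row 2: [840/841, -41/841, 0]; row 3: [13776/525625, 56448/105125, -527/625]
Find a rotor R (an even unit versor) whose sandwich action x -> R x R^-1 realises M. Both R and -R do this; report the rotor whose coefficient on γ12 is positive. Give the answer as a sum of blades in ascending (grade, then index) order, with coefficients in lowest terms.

Method: write R = a + b12*γ12 + b13*γ13 + b23*γ23 with a^2 + b12^2 + b13^2 + b23^2 = 1 (so R^-1 = ~R). Expanding the columns R e_j ~R gives tr M = 4a^2 - 1 and, from the antisymmetric part, M21 - M12 = -4a*b12, M13 - M31 = 4a*b13, M32 - M23 = -4a*b23.
Here tr M = -17889/21025, so a^2 = (1 + tr M)/4 = 784/21025 and a = ±28/145. Taking a = 28/145: M21 - M12 = 16464/105125, M13 - M31 = 10752/21025, M32 - M23 = 56448/105125, giving b12 = -147/725, b13 = 96/145, b23 = -504/725, i.e. R = 28/145 - 147/725*γ12 + 96/145*γ13 - 504/725*γ23.
Its γ12 coefficient is negative, so report the other preimage -R.
Answer: -28/145 + 147/725*γ12 - 96/145*γ13 + 504/725*γ23. Why the constraint matters: R and -R act identically through the sandwich — M has trace -17889/21025 either way — so only the sign condition on γ12 picks one of the two preimages.


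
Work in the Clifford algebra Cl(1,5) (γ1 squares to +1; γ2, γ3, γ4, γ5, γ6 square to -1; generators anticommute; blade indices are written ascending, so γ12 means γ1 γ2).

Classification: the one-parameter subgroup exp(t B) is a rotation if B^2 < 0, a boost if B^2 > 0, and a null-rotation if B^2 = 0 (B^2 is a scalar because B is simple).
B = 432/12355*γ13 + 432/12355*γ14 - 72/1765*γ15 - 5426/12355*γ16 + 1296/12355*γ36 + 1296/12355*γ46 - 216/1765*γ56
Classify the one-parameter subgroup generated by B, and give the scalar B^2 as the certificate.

B^2 term by term: the squares give (432/12355)^2*(γ13)^2 + (432/12355)^2*(γ14)^2 + (-72/1765)^2*(γ15)^2 + (-5426/12355)^2*(γ16)^2 + (1296/12355)^2*(γ36)^2 + (1296/12355)^2*(γ46)^2 + (-216/1765)^2*(γ56)^2 = 186624/152646025*(+1) + 186624/152646025*(+1) + 5184/3115225*(+1) + 29441476/152646025*(+1) + 1679616/152646025*(-1) + 1679616/152646025*(-1) + 46656/3115225*(-1) = 4/25 (each basis 2-blade squares to minus the product of its generators' squares); cross terms between blades sharing an index anticommute and cancel; the commuting (index-disjoint) pairs give grade-4 terms 2*c*c'*(blade product), which cancel blade by blade — γ1346: 1119744/152646025 - 1119744/152646025 = 0; γ1356: -186624/21806575 + 186624/21806575 = 0; γ1456: -186624/21806575 + 186624/21806575 = 0 — confirming B is simple. So B^2 = 4/25.
Answer: boost, certificate B^2 = 4/25. Why this suffices: the scalar 4/25 survives any versor conjugation, so its sign alone determines the class however B is presented.


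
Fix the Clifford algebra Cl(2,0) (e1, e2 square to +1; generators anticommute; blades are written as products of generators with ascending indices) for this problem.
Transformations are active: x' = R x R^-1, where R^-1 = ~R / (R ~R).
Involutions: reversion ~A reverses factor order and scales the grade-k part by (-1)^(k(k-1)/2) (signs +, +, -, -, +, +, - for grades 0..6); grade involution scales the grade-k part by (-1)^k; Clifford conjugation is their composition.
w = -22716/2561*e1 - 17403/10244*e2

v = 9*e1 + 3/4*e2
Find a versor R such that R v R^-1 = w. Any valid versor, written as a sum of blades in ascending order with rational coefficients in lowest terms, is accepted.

Sketch: the shared square 1305/16 makes R = v + w = 333/2561*e1 - 2430/2561*e2 the natural versor; its sandwich fixes that direction, negates (v - w)/2, and sends v to w.
Answer: 333/2561*e1 - 2430/2561*e2


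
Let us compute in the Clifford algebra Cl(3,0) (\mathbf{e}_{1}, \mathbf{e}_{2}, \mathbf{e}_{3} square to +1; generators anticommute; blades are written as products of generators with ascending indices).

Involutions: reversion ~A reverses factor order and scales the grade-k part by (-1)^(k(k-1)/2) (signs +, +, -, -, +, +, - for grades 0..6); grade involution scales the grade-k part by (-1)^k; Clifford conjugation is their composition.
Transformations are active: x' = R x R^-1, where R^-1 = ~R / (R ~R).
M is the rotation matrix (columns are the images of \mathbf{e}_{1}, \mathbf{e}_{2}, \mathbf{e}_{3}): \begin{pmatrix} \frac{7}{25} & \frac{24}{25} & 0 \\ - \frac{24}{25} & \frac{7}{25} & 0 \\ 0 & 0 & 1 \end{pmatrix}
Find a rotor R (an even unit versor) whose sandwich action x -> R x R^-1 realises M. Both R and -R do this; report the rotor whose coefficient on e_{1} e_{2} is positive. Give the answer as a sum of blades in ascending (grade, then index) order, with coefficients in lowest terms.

Method: write R = a + b12*e_{1} e_{2} + b13*e_{1} e_{3} + b23*e_{2} e_{3} with a^2 + b12^2 + b13^2 + b23^2 = 1 (so R^-1 = ~R). Expanding the columns R e_j ~R gives tr M = 4a^2 - 1 and, from the antisymmetric part, M21 - M12 = -4a*b12, M13 - M31 = 4a*b13, M32 - M23 = -4a*b23.
Here tr M = \frac{39}{25}, so a^2 = (1 + tr M)/4 = \frac{16}{25} and a = ±\frac{4}{5}. Taking a = \frac{4}{5}: M21 - M12 = -\frac{48}{25}, M13 - M31 = 0, M32 - M23 = 0, giving b12 = \frac{3}{5}, b13 = 0, b23 = 0, i.e. R = \frac{4}{5} + \frac{3}{5} e_{1} e_{2}.
Its e_{1} e_{2} coefficient is already positive.
Answer: \frac{4}{5} + \frac{3}{5} e_{1} e_{2}. Recall the cover is two-to-one: with M of trace \frac{39}{25}, both preimages act alike, and the stated e_{1} e_{2} sign chooses the sheet.


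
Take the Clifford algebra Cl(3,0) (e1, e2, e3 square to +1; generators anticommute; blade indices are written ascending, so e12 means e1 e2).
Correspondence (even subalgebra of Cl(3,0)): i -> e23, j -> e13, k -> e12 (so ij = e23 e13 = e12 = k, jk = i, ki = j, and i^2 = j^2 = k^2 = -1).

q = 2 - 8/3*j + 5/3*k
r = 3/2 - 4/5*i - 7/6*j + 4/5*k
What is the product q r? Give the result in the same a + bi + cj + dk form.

In blades: q = 2 + 5/3*e12 - 8/3*e13, r = 3/2 + 4/5*e12 - 7/6*e13 - 4/5*e23.
Distribute q over r term by term (generator squares from the signature, products reordered to ascending indices): (2)*r = 3 + 8/5*e12 - 7/3*e13 - 8/5*e23; (5/3*e12)*r = -4/3 + 5/2*e12 - 4/3*e13 + 35/18*e23; (-8/3*e13)*r = -28/9 - 32/15*e12 - 4*e13 - 32/15*e23.
Sum: -13/9 + 59/30*e12 - 23/3*e13 - 161/90*e23; translating back through the correspondence:
Answer: -13/9 - 161/90*i - 23/3*j + 59/30*k


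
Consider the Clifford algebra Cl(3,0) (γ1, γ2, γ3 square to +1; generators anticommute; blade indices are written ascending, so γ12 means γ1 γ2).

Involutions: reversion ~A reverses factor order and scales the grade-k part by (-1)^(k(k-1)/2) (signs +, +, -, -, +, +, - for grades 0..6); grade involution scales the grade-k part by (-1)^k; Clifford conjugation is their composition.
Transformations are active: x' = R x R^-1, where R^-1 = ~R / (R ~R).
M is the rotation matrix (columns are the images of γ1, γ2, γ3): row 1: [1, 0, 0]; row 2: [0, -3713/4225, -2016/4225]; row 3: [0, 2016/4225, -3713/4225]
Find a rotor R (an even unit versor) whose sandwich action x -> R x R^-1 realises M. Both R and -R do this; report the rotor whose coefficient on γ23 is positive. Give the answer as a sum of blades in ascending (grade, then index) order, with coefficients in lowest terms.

Method: write R = a + b12*γ12 + b13*γ13 + b23*γ23 with a^2 + b12^2 + b13^2 + b23^2 = 1 (so R^-1 = ~R). Expanding the columns R e_j ~R gives tr M = 4a^2 - 1 and, from the antisymmetric part, M21 - M12 = -4a*b12, M13 - M31 = 4a*b13, M32 - M23 = -4a*b23.
Here tr M = -3201/4225, so a^2 = (1 + tr M)/4 = 256/4225 and a = ±16/65. Taking a = 16/65: M21 - M12 = 0, M13 - M31 = 0, M32 - M23 = 4032/4225, giving b12 = 0, b13 = 0, b23 = -63/65, i.e. R = 16/65 - 63/65*γ23.
Its γ23 coefficient is negative, so report the other preimage -R.
Answer: -16/65 + 63/65*γ23. Why the constraint matters: R and -R act identically through the sandwich — M has trace -3201/4225 either way — so only the sign condition on γ23 picks one of the two preimages.


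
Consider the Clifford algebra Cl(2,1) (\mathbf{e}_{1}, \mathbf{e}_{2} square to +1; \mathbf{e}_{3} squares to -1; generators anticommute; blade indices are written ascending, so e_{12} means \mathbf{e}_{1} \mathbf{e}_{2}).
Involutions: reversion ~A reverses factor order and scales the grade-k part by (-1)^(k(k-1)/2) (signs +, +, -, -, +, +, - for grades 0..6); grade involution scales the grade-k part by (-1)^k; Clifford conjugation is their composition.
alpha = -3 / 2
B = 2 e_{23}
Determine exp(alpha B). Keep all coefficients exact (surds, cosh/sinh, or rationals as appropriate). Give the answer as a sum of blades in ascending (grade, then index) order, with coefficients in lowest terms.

B^2 = (2)^2*(e_{23})^2 = 4*(+1) = 4 (a basis 2-blade squares to minus the product of its generators' squares).
B^2 = 4 — since the square is positive, the closed form is hyperbolic: l = 2, alpha*l = -3, so exp(alpha B) = cosh(-3) + (sinh(-3)/2)*B = \cosh{\left(3 \right)} + (- \frac{\sinh{\left(3 \right)}}{2})*B.
Answer: \cosh{\left(3 \right)} - \sinh{\left(3 \right)} e_{23}


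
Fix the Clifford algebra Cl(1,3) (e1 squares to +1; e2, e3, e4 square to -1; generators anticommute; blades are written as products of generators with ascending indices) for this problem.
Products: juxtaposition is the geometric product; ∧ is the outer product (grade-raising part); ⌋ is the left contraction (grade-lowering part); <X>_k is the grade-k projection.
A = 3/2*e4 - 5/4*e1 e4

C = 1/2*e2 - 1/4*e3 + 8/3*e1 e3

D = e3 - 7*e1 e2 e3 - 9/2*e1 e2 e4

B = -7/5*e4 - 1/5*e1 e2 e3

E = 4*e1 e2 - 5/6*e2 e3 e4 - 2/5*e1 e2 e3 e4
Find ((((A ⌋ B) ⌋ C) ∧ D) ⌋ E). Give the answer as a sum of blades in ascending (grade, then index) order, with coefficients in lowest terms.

step 1: 21/10
step 2: 21/20*e2 - 21/40*e3 + 28/5*e1 e3
step 3: 21/20*e2 e3 + 189/80*e1 e2 e3 e4
step 4: 189/200 + 7/8*e4 + 21/50*e1 e4
Answer: 189/200 + 7/8*e4 + 21/50*e1 e4


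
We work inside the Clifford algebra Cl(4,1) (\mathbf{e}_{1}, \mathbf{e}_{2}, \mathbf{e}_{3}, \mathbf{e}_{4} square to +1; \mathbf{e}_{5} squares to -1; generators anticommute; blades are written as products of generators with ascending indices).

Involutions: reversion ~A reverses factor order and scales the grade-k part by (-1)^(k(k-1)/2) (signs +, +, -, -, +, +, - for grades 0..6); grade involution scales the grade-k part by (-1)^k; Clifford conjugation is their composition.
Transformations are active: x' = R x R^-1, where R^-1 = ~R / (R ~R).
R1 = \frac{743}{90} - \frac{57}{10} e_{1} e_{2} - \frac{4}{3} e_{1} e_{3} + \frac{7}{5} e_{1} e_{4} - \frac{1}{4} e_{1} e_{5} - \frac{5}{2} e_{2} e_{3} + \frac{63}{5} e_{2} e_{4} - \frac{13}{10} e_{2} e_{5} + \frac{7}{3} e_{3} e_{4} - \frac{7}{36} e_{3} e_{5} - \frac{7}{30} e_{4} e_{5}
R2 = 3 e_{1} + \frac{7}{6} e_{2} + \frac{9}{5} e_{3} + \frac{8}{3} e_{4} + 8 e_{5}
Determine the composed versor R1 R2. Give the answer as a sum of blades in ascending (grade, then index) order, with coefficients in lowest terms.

Distribute over the terms of R2 (each basis-blade product reordered to ascending indices, repeated generators contracted through their squares):
R1 (3 e_{1}) = \frac{743}{30} e_{1} + \frac{171}{10} e_{2} + 4 e_{3} - \frac{21}{5} e_{4} + \frac{3}{4} e_{5} - \frac{15}{2} e_{1} e_{2} e_{3} + \frac{189}{5} e_{1} e_{2} e_{4} - \frac{39}{10} e_{1} e_{2} e_{5} + 7 e_{1} e_{3} e_{4} - \frac{7}{12} e_{1} e_{3} e_{5} - \frac{7}{10} e_{1} e_{4} e_{5}
R1 (\frac{7}{6} e_{2}) = -\frac{133}{20} e_{1} + \frac{5201}{540} e_{2} + \frac{35}{12} e_{3} - \frac{147}{10} e_{4} + \frac{91}{60} e_{5} + \frac{14}{9} e_{1} e_{2} e_{3} - \frac{49}{30} e_{1} e_{2} e_{4} + \frac{7}{24} e_{1} e_{2} e_{5} + \frac{49}{18} e_{2} e_{3} e_{4} - \frac{49}{216} e_{2} e_{3} e_{5} - \frac{49}{180} e_{2} e_{4} e_{5}
R1 (\frac{9}{5} e_{3}) = -\frac{12}{5} e_{1} - \frac{9}{2} e_{2} + \frac{743}{50} e_{3} - \frac{21}{5} e_{4} + \frac{7}{20} e_{5} - \frac{513}{50} e_{1} e_{2} e_{3} - \frac{63}{25} e_{1} e_{3} e_{4} + \frac{9}{20} e_{1} e_{3} e_{5} - \frac{567}{25} e_{2} e_{3} e_{4} + \frac{117}{50} e_{2} e_{3} e_{5} - \frac{21}{50} e_{3} e_{4} e_{5}
R1 (\frac{8}{3} e_{4}) = \frac{56}{15} e_{1} + \frac{168}{5} e_{2} + \frac{56}{9} e_{3} + \frac{2972}{135} e_{4} + \frac{28}{45} e_{5} - \frac{76}{5} e_{1} e_{2} e_{4} - \frac{32}{9} e_{1} e_{3} e_{4} + \frac{2}{3} e_{1} e_{4} e_{5} - \frac{20}{3} e_{2} e_{3} e_{4} + \frac{52}{15} e_{2} e_{4} e_{5} + \frac{14}{27} e_{3} e_{4} e_{5}
R1 (8 e_{5}) = 2 e_{1} + \frac{52}{5} e_{2} + \frac{14}{9} e_{3} + \frac{28}{15} e_{4} + \frac{2972}{45} e_{5} - \frac{228}{5} e_{1} e_{2} e_{5} - \frac{32}{3} e_{1} e_{3} e_{5} + \frac{56}{5} e_{1} e_{4} e_{5} - 20 e_{2} e_{3} e_{5} + \frac{504}{5} e_{2} e_{4} e_{5} + \frac{56}{3} e_{3} e_{4} e_{5}
Summing the partial products and collecting blades:
Answer: \frac{429}{20} e_{1} + \frac{7153}{108} e_{2} + \frac{26599}{900} e_{3} + \frac{211}{270} e_{4} + \frac{4157}{60} e_{5} - \frac{3646}{225} e_{1} e_{2} e_{3} + \frac{629}{30} e_{1} e_{2} e_{4} - \frac{1181}{24} e_{1} e_{2} e_{5} + \frac{208}{225} e_{1} e_{3} e_{4} - \frac{54}{5} e_{1} e_{3} e_{5} + \frac{67}{6} e_{1} e_{4} e_{5} - \frac{11981}{450} e_{2} e_{3} e_{4} - \frac{96589}{5400} e_{2} e_{3} e_{5} + \frac{18719}{180} e_{2} e_{4} e_{5} + \frac{25333}{1350} e_{3} e_{4} e_{5}


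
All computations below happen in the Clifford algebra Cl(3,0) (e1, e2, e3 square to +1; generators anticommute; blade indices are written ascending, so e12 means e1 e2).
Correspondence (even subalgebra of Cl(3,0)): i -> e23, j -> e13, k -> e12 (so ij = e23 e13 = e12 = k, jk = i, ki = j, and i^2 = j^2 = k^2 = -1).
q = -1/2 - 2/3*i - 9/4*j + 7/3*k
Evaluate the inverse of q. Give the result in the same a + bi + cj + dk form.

In blades: q = -1/2 + 7/3*e12 - 9/4*e13 - 2/3*e23.
With qbar = -1/2 - 7/3*e12 + 9/4*e13 + 2/3*e23 (scalar fixed, mapped units negated), q qbar = 1613/144 (the sum of squared coefficients), so q^-1 = qbar / (1613/144) = -72/1613 - 336/1613*e12 + 324/1613*e13 + 96/1613*e23; translating back:
Answer: -72/1613 + 96/1613*i + 324/1613*j - 336/1613*k


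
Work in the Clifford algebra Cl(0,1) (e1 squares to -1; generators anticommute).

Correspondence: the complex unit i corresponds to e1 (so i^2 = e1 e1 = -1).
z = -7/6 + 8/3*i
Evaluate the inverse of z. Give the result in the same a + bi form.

In blades: z = -7/6 + 8/3*e1.
With qbar = -7/6 - 8/3*e1 (scalar fixed, mapped units negated), z qbar = 305/36 (the sum of squared coefficients), so z^-1 = qbar / (305/36) = -42/305 - 96/305*e1; translating back:
Answer: -42/305 - 96/305*i


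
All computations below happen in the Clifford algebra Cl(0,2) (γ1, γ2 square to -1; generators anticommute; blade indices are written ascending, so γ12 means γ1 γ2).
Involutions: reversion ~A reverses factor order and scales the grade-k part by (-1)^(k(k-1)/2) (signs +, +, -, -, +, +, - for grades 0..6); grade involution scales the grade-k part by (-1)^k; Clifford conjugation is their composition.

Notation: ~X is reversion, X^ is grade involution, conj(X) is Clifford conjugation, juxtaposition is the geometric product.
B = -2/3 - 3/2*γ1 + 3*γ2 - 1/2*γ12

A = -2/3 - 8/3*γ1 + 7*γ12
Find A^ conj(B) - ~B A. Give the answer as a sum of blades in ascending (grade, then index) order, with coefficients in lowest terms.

first term: -127/18 + 164/9*γ1 + 67/6*γ2 - 13*γ12
second term: -127/18 + 214/9*γ1 + 43/6*γ2 + 3*γ12
Answer: -50/9*γ1 + 4*γ2 - 16*γ12


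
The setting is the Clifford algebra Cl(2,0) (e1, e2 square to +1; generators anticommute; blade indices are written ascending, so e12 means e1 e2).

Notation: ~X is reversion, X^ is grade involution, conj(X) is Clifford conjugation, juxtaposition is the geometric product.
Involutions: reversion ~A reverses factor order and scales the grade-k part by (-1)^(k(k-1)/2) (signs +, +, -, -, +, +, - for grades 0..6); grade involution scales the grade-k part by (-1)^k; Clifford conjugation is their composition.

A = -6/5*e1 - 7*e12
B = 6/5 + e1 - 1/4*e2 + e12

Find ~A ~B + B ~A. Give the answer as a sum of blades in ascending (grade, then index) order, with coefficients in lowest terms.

first term: 29/5 - 319/100*e1 - 29/5*e2 + 87/10*e12
second term: -41/5 + 31/100*e1 + 41/5*e2 + 81/10*e12
Answer: -12/5 - 72/25*e1 + 12/5*e2 + 84/5*e12


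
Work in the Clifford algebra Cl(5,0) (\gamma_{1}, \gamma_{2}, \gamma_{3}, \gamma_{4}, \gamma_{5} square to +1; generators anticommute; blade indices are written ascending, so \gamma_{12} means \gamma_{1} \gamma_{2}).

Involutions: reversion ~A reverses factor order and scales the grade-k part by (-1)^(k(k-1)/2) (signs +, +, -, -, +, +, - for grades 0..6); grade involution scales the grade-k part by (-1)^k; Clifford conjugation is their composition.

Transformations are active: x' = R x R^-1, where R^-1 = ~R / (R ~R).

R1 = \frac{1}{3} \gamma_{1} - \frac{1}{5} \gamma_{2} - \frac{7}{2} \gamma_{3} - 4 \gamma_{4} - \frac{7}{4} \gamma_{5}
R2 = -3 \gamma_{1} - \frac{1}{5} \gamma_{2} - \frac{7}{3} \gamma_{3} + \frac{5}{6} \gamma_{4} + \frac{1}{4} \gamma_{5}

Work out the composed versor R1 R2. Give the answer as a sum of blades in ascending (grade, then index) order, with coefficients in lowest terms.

Distribute over the terms of R1 (each basis-blade product reordered to ascending indices, repeated generators contracted through their squares):
(\frac{1}{3} \gamma_{1}) R2 = -1 - \frac{1}{15} \gamma_{12} - \frac{7}{9} \gamma_{13} + \frac{5}{18} \gamma_{14} + \frac{1}{12} \gamma_{15}
(-\frac{1}{5} \gamma_{2}) R2 = \frac{1}{25} - \frac{3}{5} \gamma_{12} + \frac{7}{15} \gamma_{23} - \frac{1}{6} \gamma_{24} - \frac{1}{20} \gamma_{25}
(-\frac{7}{2} \gamma_{3}) R2 = \frac{49}{6} - \frac{21}{2} \gamma_{13} - \frac{7}{10} \gamma_{23} - \frac{35}{12} \gamma_{34} - \frac{7}{8} \gamma_{35}
(-4 \gamma_{4}) R2 = -\frac{10}{3} - 12 \gamma_{14} - \frac{4}{5} \gamma_{24} - \frac{28}{3} \gamma_{34} - \gamma_{45}
(-\frac{7}{4} \gamma_{5}) R2 = -\frac{7}{16} - \frac{21}{4} \gamma_{15} - \frac{7}{20} \gamma_{25} - \frac{49}{12} \gamma_{35} + \frac{35}{24} \gamma_{45}
Summing the partial products and collecting blades:
Answer: \frac{4123}{1200} - \frac{2}{3} \gamma_{12} - \frac{203}{18} \gamma_{13} - \frac{211}{18} \gamma_{14} - \frac{31}{6} \gamma_{15} - \frac{7}{30} \gamma_{23} - \frac{29}{30} \gamma_{24} - \frac{2}{5} \gamma_{25} - \frac{49}{4} \gamma_{34} - \frac{119}{24} \gamma_{35} + \frac{11}{24} \gamma_{45}


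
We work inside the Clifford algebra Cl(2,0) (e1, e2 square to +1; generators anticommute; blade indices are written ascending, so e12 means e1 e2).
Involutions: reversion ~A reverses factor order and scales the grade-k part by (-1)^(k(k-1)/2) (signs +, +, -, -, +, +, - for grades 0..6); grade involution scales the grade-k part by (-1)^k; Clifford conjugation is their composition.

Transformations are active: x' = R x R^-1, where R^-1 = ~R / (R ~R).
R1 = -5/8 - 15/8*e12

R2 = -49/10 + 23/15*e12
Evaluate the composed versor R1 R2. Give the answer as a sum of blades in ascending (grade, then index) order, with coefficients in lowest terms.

Distribute over the terms of R1 (each basis-blade product reordered to ascending indices, repeated generators contracted through their squares):
(-5/8) R2 = 49/16 - 23/24*e12
(-15/8*e12) R2 = 23/8 + 147/16*e12
Summing the partial products and collecting blades:
Answer: 95/16 + 395/48*e12


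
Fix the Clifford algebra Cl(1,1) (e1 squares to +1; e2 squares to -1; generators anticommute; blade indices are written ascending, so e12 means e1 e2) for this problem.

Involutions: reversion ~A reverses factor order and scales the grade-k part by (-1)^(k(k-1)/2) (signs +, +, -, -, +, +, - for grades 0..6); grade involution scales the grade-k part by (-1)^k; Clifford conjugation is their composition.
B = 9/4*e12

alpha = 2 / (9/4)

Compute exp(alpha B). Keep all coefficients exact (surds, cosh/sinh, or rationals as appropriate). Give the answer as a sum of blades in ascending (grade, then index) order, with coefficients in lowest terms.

B^2 = (9/4)^2*(e12)^2 = 81/16*(+1) = 81/16 (a basis 2-blade squares to minus the product of its generators' squares).
B^2 = 81/16 — the positive square puts this in the hyperbolic regime; l = 9/4, alpha*l = 2, so exp(alpha B) = cosh(2) + (sinh(2)/(9/4))*B = cosh(2) + (4*sinh(2)/9)*B.
Answer: cosh(2) + sinh(2)*e12


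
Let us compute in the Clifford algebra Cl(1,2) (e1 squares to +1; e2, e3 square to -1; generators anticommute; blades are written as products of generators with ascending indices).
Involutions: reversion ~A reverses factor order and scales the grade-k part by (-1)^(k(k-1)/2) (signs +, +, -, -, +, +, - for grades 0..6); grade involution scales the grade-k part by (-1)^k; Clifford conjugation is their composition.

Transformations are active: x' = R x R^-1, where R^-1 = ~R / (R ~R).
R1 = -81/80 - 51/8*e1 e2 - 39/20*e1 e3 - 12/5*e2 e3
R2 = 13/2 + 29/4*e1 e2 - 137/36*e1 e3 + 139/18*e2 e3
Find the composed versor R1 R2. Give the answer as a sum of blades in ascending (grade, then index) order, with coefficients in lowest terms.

Distribute over the terms of R1 (each basis-blade product reordered to ascending indices, repeated generators contracted through their squares):
(-81/80) R2 = -1053/160 - 2349/320*e1 e2 + 1233/320*e1 e3 - 1251/160*e2 e3
(-51/8*e1 e2) R2 = -1479/32 - 663/16*e1 e2 + 2363/48*e1 e3 - 2329/96*e2 e3
(-39/20*e1 e3) R2 = 1781/240 - 1807/120*e1 e2 - 507/40*e1 e3 - 1131/80*e2 e3
(-12/5*e2 e3) R2 = 278/15 - 137/15*e1 e2 - 87/5*e1 e3 - 78/5*e2 e3
Summing the partial products and collecting blades:
Answer: -6443/240 - 70051/960*e1 e2 + 22087/960*e1 e3 - 3709/60*e2 e3


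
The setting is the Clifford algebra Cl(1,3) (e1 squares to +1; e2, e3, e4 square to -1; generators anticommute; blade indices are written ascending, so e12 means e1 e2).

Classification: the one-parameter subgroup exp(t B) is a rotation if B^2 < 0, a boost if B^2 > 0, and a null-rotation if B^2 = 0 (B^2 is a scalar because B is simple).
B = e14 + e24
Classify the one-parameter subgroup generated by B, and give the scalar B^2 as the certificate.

B^2 term by term: the squares give (1)^2*(e14)^2 + (1)^2*(e24)^2 = 1*(+1) + 1*(-1) = 0 (each basis 2-blade squares to minus the product of its generators' squares); cross terms between blades sharing an index anticommute and cancel. So B^2 = 0.
Answer: null-rotation, certificate B^2 = 0. The class reads off the invariant scalar 0 directly.


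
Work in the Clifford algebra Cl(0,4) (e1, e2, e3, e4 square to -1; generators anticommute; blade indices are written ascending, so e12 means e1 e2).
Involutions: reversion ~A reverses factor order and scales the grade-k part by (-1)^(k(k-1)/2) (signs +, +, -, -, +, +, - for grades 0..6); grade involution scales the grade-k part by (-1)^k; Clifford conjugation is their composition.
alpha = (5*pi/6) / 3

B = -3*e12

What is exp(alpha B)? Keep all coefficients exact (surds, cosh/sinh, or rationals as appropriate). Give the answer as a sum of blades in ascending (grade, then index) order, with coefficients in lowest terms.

B^2 = (-3)^2*(e12)^2 = 9*(-1) = -9 (a basis 2-blade squares to minus the product of its generators' squares).
B^2 = -9 — the series telescopes trigonometrically here: l = 3, alpha*l = 5*pi/6, so exp(alpha B) = cos(5*pi/6) + (sin(5*pi/6)/3)*B = -sqrt(3)/2 + (1/6)*B.
Answer: -sqrt(3)/2 - 1/2*e12


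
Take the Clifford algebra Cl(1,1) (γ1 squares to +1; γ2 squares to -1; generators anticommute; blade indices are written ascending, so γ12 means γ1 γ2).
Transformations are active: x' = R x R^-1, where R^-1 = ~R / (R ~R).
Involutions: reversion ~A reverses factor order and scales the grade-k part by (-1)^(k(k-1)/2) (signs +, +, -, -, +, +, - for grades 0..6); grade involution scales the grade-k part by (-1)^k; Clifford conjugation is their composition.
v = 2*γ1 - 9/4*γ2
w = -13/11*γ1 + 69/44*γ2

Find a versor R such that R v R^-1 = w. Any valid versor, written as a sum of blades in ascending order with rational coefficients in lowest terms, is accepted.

Here q(v) = q(w) = -17/16; the classical choice R = v + w = 9/11*γ1 - 15/22*γ2 then realises v -> w under the sandwich.
Answer: 9/11*γ1 - 15/22*γ2


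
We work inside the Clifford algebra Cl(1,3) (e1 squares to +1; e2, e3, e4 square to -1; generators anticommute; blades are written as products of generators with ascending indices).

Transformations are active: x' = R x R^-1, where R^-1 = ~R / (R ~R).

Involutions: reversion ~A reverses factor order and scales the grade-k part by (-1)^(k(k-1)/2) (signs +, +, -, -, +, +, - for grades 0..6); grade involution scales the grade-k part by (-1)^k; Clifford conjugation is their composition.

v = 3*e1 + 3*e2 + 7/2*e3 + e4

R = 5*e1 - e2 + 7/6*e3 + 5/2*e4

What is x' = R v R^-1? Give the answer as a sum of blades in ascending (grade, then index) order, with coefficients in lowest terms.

~R = 5*e1 - e2 + 7/6*e3 + 5/2*e4, and R ~R = 295/18, so R^-1 = ~R / (295/18).
R v = 137/12 + 18*e1 e2 + 14*e1 e3 - 5/2*e1 e4 - 7*e2 e3 - 17/2*e2 e4 - 91/12*e3 e4
Answer: 234/59*e1 - 1296/295*e2 - 553/295*e3 + 293/118*e4


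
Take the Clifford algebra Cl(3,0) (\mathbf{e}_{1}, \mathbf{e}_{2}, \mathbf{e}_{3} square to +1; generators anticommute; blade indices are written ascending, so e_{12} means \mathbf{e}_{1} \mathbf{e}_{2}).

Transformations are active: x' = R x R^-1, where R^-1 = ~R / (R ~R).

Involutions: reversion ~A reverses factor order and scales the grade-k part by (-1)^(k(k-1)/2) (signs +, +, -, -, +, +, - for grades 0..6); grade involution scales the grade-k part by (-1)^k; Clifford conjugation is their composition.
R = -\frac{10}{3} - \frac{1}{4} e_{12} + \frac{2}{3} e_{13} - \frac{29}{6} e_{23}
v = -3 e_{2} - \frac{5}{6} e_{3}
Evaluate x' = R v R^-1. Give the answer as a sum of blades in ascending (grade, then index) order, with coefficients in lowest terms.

~R = -\frac{10}{3} + \frac{1}{4} e_{12} - \frac{2}{3} e_{13} + \frac{29}{6} e_{23}, and R ~R = \frac{1679}{48}, so R^-1 = ~R / (\frac{1679}{48}).
R v = \frac{7}{36} e_{1} + \frac{505}{36} e_{2} - \frac{211}{18} e_{3} + \frac{53}{24} e_{123}
Answer: -\frac{134}{207} e_{1} + \frac{3661}{15111} e_{2} + \frac{91751}{30222} e_{3}


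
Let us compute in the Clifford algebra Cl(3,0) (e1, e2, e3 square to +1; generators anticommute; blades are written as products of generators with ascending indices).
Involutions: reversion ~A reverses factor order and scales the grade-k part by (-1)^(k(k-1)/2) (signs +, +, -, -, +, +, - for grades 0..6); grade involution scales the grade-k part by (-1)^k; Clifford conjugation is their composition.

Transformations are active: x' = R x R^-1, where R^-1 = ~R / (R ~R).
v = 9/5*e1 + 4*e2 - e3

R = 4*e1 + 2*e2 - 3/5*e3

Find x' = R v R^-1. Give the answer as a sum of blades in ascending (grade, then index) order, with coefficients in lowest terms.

~R = 4*e1 + 2*e2 - 3/5*e3, and R ~R = 509/25, so R^-1 = ~R / (509/25).
R v = 79/5 + 62/5*e1 e2 - 73/25*e1 e3 + 2/5*e2 e3
Answer: 11219/2545*e1 - 456/509*e2 + 35/509*e3


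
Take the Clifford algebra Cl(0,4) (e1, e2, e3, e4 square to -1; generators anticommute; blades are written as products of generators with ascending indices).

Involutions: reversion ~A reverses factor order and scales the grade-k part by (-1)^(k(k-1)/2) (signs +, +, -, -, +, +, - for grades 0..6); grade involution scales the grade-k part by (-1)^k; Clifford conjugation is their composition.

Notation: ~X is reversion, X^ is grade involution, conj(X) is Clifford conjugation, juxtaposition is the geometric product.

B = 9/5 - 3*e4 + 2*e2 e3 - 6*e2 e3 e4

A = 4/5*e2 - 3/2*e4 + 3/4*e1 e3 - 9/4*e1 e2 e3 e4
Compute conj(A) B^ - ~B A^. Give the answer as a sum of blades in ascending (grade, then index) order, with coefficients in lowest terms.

first term: -9/2 - 27/2*e1 - 36/25*e2 + 8/5*e3 + 27/10*e4 - 3/2*e1 e2 - 27/20*e1 e3 + 9/2*e1 e4 - 9*e2 e3 - 12/5*e2 e4 + 24/5*e3 e4 + 27/4*e1 e2 e3 - 9/2*e1 e2 e4 - 9/4*e1 e3 e4 + 3*e2 e3 e4 - 81/20*e1 e2 e3 e4
second term: 9/2 + 27/2*e1 - 36/25*e2 + 8/5*e3 + 27/10*e4 + 3/2*e1 e2 + 27/20*e1 e3 - 9/2*e1 e4 - 9*e2 e3 - 12/5*e2 e4 + 24/5*e3 e4 + 27/4*e1 e2 e3 - 9/2*e1 e2 e4 - 9/4*e1 e3 e4 - 3*e2 e3 e4 - 81/20*e1 e2 e3 e4
Answer: -9 - 27*e1 - 3*e1 e2 - 27/10*e1 e3 + 9*e1 e4 + 6*e2 e3 e4


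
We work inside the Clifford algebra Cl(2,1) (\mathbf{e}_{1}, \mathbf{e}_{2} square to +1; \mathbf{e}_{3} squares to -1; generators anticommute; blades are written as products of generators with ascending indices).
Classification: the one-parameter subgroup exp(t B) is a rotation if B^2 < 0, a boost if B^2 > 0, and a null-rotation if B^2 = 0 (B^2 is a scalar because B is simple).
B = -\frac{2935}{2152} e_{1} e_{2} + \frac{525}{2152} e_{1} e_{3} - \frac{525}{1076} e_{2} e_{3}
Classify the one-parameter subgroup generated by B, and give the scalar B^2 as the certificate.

B^2 term by term: the squares give (-\frac{2935}{2152})^2*(e_{1} e_{2})^2 + (\frac{525}{2152})^2*(e_{1} e_{3})^2 + (-\frac{525}{1076})^2*(e_{2} e_{3})^2 = \frac{8614225}{4631104}*(-1) + \frac{275625}{4631104}*(+1) + \frac{275625}{1157776}*(+1) = -\frac{25}{16} (each basis 2-blade squares to minus the product of its generators' squares); cross terms between blades sharing an index anticommute and cancel. So B^2 = -\frac{25}{16}.
Answer: rotation, certificate B^2 = -\frac{25}{16}. Note: conjugating B changes its blade decomposition but never the scalar B^2 = -\frac{25}{16}, whose sign settles the classification.


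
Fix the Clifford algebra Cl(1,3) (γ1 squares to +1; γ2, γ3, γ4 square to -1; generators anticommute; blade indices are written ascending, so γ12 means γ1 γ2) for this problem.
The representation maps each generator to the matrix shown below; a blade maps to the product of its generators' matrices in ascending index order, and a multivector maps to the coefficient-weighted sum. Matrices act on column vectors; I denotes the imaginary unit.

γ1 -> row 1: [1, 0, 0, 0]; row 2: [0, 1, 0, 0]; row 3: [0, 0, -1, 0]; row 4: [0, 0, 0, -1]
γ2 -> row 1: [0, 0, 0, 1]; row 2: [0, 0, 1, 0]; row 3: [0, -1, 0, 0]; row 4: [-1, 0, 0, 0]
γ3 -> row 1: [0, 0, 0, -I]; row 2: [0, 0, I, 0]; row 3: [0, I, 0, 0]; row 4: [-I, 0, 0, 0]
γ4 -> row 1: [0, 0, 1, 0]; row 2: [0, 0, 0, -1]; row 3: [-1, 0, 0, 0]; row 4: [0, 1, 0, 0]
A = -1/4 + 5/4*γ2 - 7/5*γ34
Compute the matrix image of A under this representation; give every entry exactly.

Bivector images (products of the table entries): rho(γ34) = rho(γ3)rho(γ4) = row 1: [0, -I, 0, 0]; row 2: [-I, 0, 0, 0]; row 3: [0, 0, 0, -I]; row 4: [0, 0, -I, 0].
M = (-1/4)*1 + (5/4)*rho(γ2) + (-7/5)*rho(γ34), summed entrywise (1 is the identity matrix):
Answer: row 1: [-1/4, 7*I/5, 0, 5/4]; row 2: [7*I/5, -1/4, 5/4, 0]; row 3: [0, -5/4, -1/4, 7*I/5]; row 4: [-5/4, 0, 7*I/5, -1/4]


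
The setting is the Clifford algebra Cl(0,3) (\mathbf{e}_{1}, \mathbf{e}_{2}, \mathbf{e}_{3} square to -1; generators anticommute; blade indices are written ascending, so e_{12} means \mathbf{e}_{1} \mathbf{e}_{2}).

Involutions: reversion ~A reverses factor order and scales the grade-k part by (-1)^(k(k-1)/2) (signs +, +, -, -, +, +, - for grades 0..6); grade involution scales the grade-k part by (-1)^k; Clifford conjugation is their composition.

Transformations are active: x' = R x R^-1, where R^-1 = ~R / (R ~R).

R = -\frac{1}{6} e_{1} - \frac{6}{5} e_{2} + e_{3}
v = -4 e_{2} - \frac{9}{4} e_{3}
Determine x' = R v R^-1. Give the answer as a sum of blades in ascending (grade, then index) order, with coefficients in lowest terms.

~R = -\frac{1}{6} e_{1} - \frac{6}{5} e_{2} + e_{3}, and R ~R = -\frac{2221}{900}, so R^-1 = ~R / (-\frac{2221}{900}).
R v = -\frac{51}{20} + \frac{2}{3} e_{12} + \frac{3}{8} e_{13} + \frac{67}{10} e_{23}
Answer: -\frac{765}{2221} e_{1} + \frac{3376}{2221} e_{2} + \frac{38349}{8884} e_{3}


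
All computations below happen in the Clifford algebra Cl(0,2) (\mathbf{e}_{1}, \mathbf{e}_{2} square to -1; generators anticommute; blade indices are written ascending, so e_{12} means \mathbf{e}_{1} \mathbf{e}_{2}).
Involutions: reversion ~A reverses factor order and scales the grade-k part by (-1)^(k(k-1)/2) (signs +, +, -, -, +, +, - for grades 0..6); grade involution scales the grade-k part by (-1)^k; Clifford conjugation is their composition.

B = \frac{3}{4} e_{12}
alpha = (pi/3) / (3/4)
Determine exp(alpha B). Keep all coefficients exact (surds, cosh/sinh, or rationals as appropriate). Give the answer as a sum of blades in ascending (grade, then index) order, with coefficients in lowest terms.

B^2 = (\frac{3}{4})^2*(e_{12})^2 = \frac{9}{16}*(-1) = -\frac{9}{16} (a basis 2-blade squares to minus the product of its generators' squares).
B^2 = -\frac{9}{16} — the series telescopes trigonometrically here: l = \frac{3}{4}, alpha*l = \frac{\pi}{3}, so exp(alpha B) = cos(\frac{\pi}{3}) + (sin(\frac{\pi}{3})/(\frac{3}{4}))*B = \frac{1}{2} + (\frac{2 \sqrt{3}}{3})*B.
Answer: \frac{1}{2} + \frac{\sqrt{3}}{2} e_{12}


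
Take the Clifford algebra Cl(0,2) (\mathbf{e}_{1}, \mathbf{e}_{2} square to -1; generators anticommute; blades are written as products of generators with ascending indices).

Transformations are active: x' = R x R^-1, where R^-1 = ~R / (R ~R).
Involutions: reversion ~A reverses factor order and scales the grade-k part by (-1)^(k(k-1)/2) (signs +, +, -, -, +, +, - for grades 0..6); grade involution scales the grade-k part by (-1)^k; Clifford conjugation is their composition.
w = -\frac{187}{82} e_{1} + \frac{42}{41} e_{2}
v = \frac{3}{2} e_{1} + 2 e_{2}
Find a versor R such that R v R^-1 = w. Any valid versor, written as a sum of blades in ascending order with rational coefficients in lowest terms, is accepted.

R = v + w = -\frac{32}{41} e_{1} + \frac{124}{41} e_{2} works: the equal norms (-\frac{25}{4}) guarantee its sandwich swaps v into w.
Answer: -\frac{32}{41} e_{1} + \frac{124}{41} e_{2}


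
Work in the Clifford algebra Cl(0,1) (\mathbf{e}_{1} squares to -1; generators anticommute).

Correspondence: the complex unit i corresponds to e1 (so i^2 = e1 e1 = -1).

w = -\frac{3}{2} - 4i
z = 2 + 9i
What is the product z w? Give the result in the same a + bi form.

In blades: z = 2 + 9 e_{1}, w = -\frac{3}{2} - 4 e_{1}.
Distribute z over w term by term (generator squares from the signature, products reordered to ascending indices): (2)*w = -3 - 8 e_{1}; (9 e_{1})*w = 36 - \frac{27}{2} e_{1}.
Sum: 33 - \frac{43}{2} e_{1}; translating back through the correspondence:
Answer: 33 - \frac{43}{2}i


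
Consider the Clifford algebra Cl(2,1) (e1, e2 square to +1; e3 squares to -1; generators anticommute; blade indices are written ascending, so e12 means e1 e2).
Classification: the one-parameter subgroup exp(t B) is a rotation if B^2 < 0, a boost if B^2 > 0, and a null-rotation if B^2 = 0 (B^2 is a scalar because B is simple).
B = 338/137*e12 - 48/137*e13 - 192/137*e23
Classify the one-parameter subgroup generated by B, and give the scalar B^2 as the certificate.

B^2 term by term: the squares give (338/137)^2*(e12)^2 + (-48/137)^2*(e13)^2 + (-192/137)^2*(e23)^2 = 114244/18769*(-1) + 2304/18769*(+1) + 36864/18769*(+1) = -4 (each basis 2-blade squares to minus the product of its generators' squares); cross terms between blades sharing an index anticommute and cancel. So B^2 = -4.
Answer: rotation, certificate B^2 = -4. Because -4 is invariant under every versor sandwich, the classification follows from its sign alone.


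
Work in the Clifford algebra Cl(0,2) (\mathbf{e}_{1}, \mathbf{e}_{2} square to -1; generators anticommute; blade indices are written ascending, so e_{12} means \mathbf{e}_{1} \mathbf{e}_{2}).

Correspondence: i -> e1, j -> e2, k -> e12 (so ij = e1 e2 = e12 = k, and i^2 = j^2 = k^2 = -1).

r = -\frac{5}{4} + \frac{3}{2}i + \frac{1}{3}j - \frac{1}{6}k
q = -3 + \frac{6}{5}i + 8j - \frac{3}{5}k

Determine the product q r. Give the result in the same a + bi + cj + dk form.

In blades: q = -3 + \frac{6}{5} e_{1} + 8 e_{2} - \frac{3}{5} e_{12}, r = -\frac{5}{4} + \frac{3}{2} e_{1} + \frac{1}{3} e_{2} - \frac{1}{6} e_{12}.
Distribute q over r term by term (generator squares from the signature, products reordered to ascending indices): (-3)*r = \frac{15}{4} - \frac{9}{2} e_{1} - e_{2} + \frac{1}{2} e_{12}; (\frac{6}{5} e_{1})*r = -\frac{9}{5} - \frac{3}{2} e_{1} + \frac{1}{5} e_{2} + \frac{2}{5} e_{12}; (8 e_{2})*r = -\frac{8}{3} - \frac{4}{3} e_{1} - 10 e_{2} - 12 e_{12}; (-\frac{3}{5} e_{12})*r = -\frac{1}{10} + \frac{1}{5} e_{1} - \frac{9}{10} e_{2} + \frac{3}{4} e_{12}.
Sum: -\frac{49}{60} - \frac{107}{15} e_{1} - \frac{117}{10} e_{2} - \frac{207}{20} e_{12}; translating back through the correspondence:
Answer: -\frac{49}{60} - \frac{107}{15}i - \frac{117}{10}j - \frac{207}{20}k


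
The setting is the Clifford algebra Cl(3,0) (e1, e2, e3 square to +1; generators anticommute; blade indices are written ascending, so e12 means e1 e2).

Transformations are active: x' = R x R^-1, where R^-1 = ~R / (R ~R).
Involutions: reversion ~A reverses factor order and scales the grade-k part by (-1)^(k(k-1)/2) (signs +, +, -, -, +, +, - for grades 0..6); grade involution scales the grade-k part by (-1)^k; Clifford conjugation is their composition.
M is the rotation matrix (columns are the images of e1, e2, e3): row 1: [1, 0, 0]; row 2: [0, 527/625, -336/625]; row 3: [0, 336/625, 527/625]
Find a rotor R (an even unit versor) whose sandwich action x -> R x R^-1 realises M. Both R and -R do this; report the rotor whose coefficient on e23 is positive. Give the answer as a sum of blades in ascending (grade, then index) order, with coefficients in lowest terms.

Method: write R = a + b12*e12 + b13*e13 + b23*e23 with a^2 + b12^2 + b13^2 + b23^2 = 1 (so R^-1 = ~R). Expanding the columns R e_j ~R gives tr M = 4a^2 - 1 and, from the antisymmetric part, M21 - M12 = -4a*b12, M13 - M31 = 4a*b13, M32 - M23 = -4a*b23.
Here tr M = 1679/625, so a^2 = (1 + tr M)/4 = 576/625 and a = ±24/25. Taking a = 24/25: M21 - M12 = 0, M13 - M31 = 0, M32 - M23 = 672/625, giving b12 = 0, b13 = 0, b23 = -7/25, i.e. R = 24/25 - 7/25*e23.
Its e23 coefficient is negative, so report the other preimage -R.
Answer: -24/25 + 7/25*e23. Uniqueness: Spin(3) -> SO(3) maps R and -R to the same rotation of trace 1679/625; fixing the sign of the e23 coefficient removes the ambiguity.
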